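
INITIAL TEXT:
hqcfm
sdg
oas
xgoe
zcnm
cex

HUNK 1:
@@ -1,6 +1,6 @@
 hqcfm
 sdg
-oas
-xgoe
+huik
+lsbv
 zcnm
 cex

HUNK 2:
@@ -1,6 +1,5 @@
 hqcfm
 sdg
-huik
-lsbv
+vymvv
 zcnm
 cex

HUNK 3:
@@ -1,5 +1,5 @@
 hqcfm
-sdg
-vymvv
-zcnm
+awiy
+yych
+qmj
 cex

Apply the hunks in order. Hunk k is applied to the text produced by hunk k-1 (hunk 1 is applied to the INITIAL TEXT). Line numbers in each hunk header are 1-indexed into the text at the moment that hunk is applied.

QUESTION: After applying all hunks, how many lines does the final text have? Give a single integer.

Hunk 1: at line 1 remove [oas,xgoe] add [huik,lsbv] -> 6 lines: hqcfm sdg huik lsbv zcnm cex
Hunk 2: at line 1 remove [huik,lsbv] add [vymvv] -> 5 lines: hqcfm sdg vymvv zcnm cex
Hunk 3: at line 1 remove [sdg,vymvv,zcnm] add [awiy,yych,qmj] -> 5 lines: hqcfm awiy yych qmj cex
Final line count: 5

Answer: 5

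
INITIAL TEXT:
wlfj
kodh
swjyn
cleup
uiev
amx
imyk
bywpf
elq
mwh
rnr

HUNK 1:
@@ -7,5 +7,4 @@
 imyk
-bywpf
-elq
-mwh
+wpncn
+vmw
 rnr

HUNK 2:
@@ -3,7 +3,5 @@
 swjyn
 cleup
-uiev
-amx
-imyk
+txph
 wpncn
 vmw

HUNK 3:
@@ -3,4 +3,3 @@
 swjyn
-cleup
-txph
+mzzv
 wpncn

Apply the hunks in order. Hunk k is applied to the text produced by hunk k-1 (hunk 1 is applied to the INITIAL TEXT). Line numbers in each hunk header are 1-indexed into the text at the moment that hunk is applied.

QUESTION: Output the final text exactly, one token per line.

Answer: wlfj
kodh
swjyn
mzzv
wpncn
vmw
rnr

Derivation:
Hunk 1: at line 7 remove [bywpf,elq,mwh] add [wpncn,vmw] -> 10 lines: wlfj kodh swjyn cleup uiev amx imyk wpncn vmw rnr
Hunk 2: at line 3 remove [uiev,amx,imyk] add [txph] -> 8 lines: wlfj kodh swjyn cleup txph wpncn vmw rnr
Hunk 3: at line 3 remove [cleup,txph] add [mzzv] -> 7 lines: wlfj kodh swjyn mzzv wpncn vmw rnr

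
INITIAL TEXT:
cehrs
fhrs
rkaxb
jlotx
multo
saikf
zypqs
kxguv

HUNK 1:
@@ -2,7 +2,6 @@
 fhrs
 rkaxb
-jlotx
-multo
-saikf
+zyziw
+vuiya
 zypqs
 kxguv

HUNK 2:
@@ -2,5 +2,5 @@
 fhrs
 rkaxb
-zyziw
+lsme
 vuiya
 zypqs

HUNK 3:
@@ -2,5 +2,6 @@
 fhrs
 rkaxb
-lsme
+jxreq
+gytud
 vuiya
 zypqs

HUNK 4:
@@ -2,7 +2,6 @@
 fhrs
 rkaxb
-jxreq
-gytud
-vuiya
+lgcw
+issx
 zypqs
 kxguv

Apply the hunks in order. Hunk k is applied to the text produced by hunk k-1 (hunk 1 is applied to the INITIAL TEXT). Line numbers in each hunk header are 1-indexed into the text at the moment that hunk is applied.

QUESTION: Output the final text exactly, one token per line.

Answer: cehrs
fhrs
rkaxb
lgcw
issx
zypqs
kxguv

Derivation:
Hunk 1: at line 2 remove [jlotx,multo,saikf] add [zyziw,vuiya] -> 7 lines: cehrs fhrs rkaxb zyziw vuiya zypqs kxguv
Hunk 2: at line 2 remove [zyziw] add [lsme] -> 7 lines: cehrs fhrs rkaxb lsme vuiya zypqs kxguv
Hunk 3: at line 2 remove [lsme] add [jxreq,gytud] -> 8 lines: cehrs fhrs rkaxb jxreq gytud vuiya zypqs kxguv
Hunk 4: at line 2 remove [jxreq,gytud,vuiya] add [lgcw,issx] -> 7 lines: cehrs fhrs rkaxb lgcw issx zypqs kxguv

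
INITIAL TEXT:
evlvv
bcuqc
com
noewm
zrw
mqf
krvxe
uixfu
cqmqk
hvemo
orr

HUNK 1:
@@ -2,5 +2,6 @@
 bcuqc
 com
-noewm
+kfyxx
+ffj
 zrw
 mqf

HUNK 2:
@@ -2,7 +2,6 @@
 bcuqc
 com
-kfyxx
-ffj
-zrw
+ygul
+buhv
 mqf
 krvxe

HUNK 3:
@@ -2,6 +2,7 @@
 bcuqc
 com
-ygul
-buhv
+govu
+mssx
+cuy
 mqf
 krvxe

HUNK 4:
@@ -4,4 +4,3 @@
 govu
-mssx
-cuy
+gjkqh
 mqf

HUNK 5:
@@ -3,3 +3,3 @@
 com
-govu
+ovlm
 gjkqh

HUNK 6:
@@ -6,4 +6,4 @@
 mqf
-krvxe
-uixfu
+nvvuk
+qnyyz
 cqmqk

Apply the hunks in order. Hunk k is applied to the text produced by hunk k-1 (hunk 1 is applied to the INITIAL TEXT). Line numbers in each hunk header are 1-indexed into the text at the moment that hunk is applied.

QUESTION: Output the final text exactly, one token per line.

Hunk 1: at line 2 remove [noewm] add [kfyxx,ffj] -> 12 lines: evlvv bcuqc com kfyxx ffj zrw mqf krvxe uixfu cqmqk hvemo orr
Hunk 2: at line 2 remove [kfyxx,ffj,zrw] add [ygul,buhv] -> 11 lines: evlvv bcuqc com ygul buhv mqf krvxe uixfu cqmqk hvemo orr
Hunk 3: at line 2 remove [ygul,buhv] add [govu,mssx,cuy] -> 12 lines: evlvv bcuqc com govu mssx cuy mqf krvxe uixfu cqmqk hvemo orr
Hunk 4: at line 4 remove [mssx,cuy] add [gjkqh] -> 11 lines: evlvv bcuqc com govu gjkqh mqf krvxe uixfu cqmqk hvemo orr
Hunk 5: at line 3 remove [govu] add [ovlm] -> 11 lines: evlvv bcuqc com ovlm gjkqh mqf krvxe uixfu cqmqk hvemo orr
Hunk 6: at line 6 remove [krvxe,uixfu] add [nvvuk,qnyyz] -> 11 lines: evlvv bcuqc com ovlm gjkqh mqf nvvuk qnyyz cqmqk hvemo orr

Answer: evlvv
bcuqc
com
ovlm
gjkqh
mqf
nvvuk
qnyyz
cqmqk
hvemo
orr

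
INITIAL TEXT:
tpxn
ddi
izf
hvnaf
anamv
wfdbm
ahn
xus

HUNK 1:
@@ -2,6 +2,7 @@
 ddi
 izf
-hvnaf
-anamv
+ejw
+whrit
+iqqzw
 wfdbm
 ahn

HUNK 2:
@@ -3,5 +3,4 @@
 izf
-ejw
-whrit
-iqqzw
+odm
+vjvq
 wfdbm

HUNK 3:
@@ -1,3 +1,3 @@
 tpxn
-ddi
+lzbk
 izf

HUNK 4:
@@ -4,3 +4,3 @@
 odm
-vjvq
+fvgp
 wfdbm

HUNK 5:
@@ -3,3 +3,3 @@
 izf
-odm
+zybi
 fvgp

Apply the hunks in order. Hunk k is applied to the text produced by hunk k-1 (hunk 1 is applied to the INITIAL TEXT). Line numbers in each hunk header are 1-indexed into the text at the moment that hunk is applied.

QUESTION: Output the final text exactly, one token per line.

Hunk 1: at line 2 remove [hvnaf,anamv] add [ejw,whrit,iqqzw] -> 9 lines: tpxn ddi izf ejw whrit iqqzw wfdbm ahn xus
Hunk 2: at line 3 remove [ejw,whrit,iqqzw] add [odm,vjvq] -> 8 lines: tpxn ddi izf odm vjvq wfdbm ahn xus
Hunk 3: at line 1 remove [ddi] add [lzbk] -> 8 lines: tpxn lzbk izf odm vjvq wfdbm ahn xus
Hunk 4: at line 4 remove [vjvq] add [fvgp] -> 8 lines: tpxn lzbk izf odm fvgp wfdbm ahn xus
Hunk 5: at line 3 remove [odm] add [zybi] -> 8 lines: tpxn lzbk izf zybi fvgp wfdbm ahn xus

Answer: tpxn
lzbk
izf
zybi
fvgp
wfdbm
ahn
xus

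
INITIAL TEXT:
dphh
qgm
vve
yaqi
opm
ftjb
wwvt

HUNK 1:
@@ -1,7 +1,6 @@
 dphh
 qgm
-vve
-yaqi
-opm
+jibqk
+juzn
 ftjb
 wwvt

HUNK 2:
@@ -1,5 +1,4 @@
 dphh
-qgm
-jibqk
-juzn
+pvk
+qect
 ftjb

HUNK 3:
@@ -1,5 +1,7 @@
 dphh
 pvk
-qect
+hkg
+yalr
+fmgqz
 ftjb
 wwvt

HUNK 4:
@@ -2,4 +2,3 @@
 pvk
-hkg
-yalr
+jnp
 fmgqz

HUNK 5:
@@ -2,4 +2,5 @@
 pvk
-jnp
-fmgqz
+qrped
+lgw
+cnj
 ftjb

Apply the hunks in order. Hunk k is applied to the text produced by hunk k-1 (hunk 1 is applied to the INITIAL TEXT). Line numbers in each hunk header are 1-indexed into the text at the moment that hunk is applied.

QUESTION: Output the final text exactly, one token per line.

Hunk 1: at line 1 remove [vve,yaqi,opm] add [jibqk,juzn] -> 6 lines: dphh qgm jibqk juzn ftjb wwvt
Hunk 2: at line 1 remove [qgm,jibqk,juzn] add [pvk,qect] -> 5 lines: dphh pvk qect ftjb wwvt
Hunk 3: at line 1 remove [qect] add [hkg,yalr,fmgqz] -> 7 lines: dphh pvk hkg yalr fmgqz ftjb wwvt
Hunk 4: at line 2 remove [hkg,yalr] add [jnp] -> 6 lines: dphh pvk jnp fmgqz ftjb wwvt
Hunk 5: at line 2 remove [jnp,fmgqz] add [qrped,lgw,cnj] -> 7 lines: dphh pvk qrped lgw cnj ftjb wwvt

Answer: dphh
pvk
qrped
lgw
cnj
ftjb
wwvt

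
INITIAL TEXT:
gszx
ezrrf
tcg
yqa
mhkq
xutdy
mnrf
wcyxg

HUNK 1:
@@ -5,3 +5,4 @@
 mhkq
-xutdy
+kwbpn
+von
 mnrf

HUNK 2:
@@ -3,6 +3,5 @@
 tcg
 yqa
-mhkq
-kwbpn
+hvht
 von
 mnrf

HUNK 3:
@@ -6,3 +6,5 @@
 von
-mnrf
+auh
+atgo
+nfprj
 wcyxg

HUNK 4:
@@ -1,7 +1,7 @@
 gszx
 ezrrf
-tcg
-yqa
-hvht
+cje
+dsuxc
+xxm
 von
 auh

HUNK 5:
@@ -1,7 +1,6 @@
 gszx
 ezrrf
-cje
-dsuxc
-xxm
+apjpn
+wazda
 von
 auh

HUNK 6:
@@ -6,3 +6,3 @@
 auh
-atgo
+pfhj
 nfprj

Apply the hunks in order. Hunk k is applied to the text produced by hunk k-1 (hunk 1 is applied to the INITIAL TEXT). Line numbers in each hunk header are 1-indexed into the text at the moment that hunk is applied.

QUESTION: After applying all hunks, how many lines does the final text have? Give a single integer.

Answer: 9

Derivation:
Hunk 1: at line 5 remove [xutdy] add [kwbpn,von] -> 9 lines: gszx ezrrf tcg yqa mhkq kwbpn von mnrf wcyxg
Hunk 2: at line 3 remove [mhkq,kwbpn] add [hvht] -> 8 lines: gszx ezrrf tcg yqa hvht von mnrf wcyxg
Hunk 3: at line 6 remove [mnrf] add [auh,atgo,nfprj] -> 10 lines: gszx ezrrf tcg yqa hvht von auh atgo nfprj wcyxg
Hunk 4: at line 1 remove [tcg,yqa,hvht] add [cje,dsuxc,xxm] -> 10 lines: gszx ezrrf cje dsuxc xxm von auh atgo nfprj wcyxg
Hunk 5: at line 1 remove [cje,dsuxc,xxm] add [apjpn,wazda] -> 9 lines: gszx ezrrf apjpn wazda von auh atgo nfprj wcyxg
Hunk 6: at line 6 remove [atgo] add [pfhj] -> 9 lines: gszx ezrrf apjpn wazda von auh pfhj nfprj wcyxg
Final line count: 9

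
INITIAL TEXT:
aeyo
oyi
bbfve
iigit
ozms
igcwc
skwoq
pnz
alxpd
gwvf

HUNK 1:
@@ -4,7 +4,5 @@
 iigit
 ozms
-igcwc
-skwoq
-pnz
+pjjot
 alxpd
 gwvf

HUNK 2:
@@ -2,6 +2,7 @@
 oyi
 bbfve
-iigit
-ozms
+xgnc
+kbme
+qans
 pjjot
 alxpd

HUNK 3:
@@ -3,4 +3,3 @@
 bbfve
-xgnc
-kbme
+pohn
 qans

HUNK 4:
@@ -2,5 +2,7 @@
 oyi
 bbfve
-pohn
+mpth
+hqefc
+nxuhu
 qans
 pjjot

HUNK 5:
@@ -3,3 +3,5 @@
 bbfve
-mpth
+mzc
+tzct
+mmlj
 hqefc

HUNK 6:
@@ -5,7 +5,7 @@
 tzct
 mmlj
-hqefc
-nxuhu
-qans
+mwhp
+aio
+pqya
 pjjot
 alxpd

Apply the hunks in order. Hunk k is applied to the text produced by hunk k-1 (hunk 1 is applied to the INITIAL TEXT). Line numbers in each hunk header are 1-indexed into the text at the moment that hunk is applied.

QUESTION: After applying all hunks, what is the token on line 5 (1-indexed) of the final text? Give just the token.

Hunk 1: at line 4 remove [igcwc,skwoq,pnz] add [pjjot] -> 8 lines: aeyo oyi bbfve iigit ozms pjjot alxpd gwvf
Hunk 2: at line 2 remove [iigit,ozms] add [xgnc,kbme,qans] -> 9 lines: aeyo oyi bbfve xgnc kbme qans pjjot alxpd gwvf
Hunk 3: at line 3 remove [xgnc,kbme] add [pohn] -> 8 lines: aeyo oyi bbfve pohn qans pjjot alxpd gwvf
Hunk 4: at line 2 remove [pohn] add [mpth,hqefc,nxuhu] -> 10 lines: aeyo oyi bbfve mpth hqefc nxuhu qans pjjot alxpd gwvf
Hunk 5: at line 3 remove [mpth] add [mzc,tzct,mmlj] -> 12 lines: aeyo oyi bbfve mzc tzct mmlj hqefc nxuhu qans pjjot alxpd gwvf
Hunk 6: at line 5 remove [hqefc,nxuhu,qans] add [mwhp,aio,pqya] -> 12 lines: aeyo oyi bbfve mzc tzct mmlj mwhp aio pqya pjjot alxpd gwvf
Final line 5: tzct

Answer: tzct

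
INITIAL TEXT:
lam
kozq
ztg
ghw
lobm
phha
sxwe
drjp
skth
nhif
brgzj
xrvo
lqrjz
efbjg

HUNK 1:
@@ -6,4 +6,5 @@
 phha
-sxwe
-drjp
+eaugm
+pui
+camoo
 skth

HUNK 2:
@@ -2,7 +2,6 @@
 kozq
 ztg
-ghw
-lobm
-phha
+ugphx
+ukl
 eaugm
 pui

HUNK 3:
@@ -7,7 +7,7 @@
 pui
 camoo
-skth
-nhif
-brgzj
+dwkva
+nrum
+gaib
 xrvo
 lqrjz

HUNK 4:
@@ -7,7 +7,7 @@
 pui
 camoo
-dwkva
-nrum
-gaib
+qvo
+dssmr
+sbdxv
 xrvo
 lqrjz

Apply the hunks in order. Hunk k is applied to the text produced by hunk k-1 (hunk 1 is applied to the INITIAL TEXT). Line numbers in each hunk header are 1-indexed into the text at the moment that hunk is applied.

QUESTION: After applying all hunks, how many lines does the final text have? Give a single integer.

Answer: 14

Derivation:
Hunk 1: at line 6 remove [sxwe,drjp] add [eaugm,pui,camoo] -> 15 lines: lam kozq ztg ghw lobm phha eaugm pui camoo skth nhif brgzj xrvo lqrjz efbjg
Hunk 2: at line 2 remove [ghw,lobm,phha] add [ugphx,ukl] -> 14 lines: lam kozq ztg ugphx ukl eaugm pui camoo skth nhif brgzj xrvo lqrjz efbjg
Hunk 3: at line 7 remove [skth,nhif,brgzj] add [dwkva,nrum,gaib] -> 14 lines: lam kozq ztg ugphx ukl eaugm pui camoo dwkva nrum gaib xrvo lqrjz efbjg
Hunk 4: at line 7 remove [dwkva,nrum,gaib] add [qvo,dssmr,sbdxv] -> 14 lines: lam kozq ztg ugphx ukl eaugm pui camoo qvo dssmr sbdxv xrvo lqrjz efbjg
Final line count: 14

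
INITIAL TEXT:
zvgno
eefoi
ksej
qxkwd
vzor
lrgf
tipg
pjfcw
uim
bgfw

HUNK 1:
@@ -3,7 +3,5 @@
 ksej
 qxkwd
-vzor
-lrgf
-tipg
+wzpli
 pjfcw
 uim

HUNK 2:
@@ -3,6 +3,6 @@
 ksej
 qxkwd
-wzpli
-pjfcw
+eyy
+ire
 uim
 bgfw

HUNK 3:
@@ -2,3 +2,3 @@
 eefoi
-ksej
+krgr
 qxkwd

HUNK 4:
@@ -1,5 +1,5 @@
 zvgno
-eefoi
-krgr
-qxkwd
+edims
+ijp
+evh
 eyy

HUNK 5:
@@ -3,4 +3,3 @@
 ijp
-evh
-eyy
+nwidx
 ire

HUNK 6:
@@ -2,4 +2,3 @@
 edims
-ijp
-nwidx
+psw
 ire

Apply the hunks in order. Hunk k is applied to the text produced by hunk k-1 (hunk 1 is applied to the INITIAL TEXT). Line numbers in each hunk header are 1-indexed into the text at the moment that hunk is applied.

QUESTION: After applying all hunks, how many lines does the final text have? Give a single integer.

Answer: 6

Derivation:
Hunk 1: at line 3 remove [vzor,lrgf,tipg] add [wzpli] -> 8 lines: zvgno eefoi ksej qxkwd wzpli pjfcw uim bgfw
Hunk 2: at line 3 remove [wzpli,pjfcw] add [eyy,ire] -> 8 lines: zvgno eefoi ksej qxkwd eyy ire uim bgfw
Hunk 3: at line 2 remove [ksej] add [krgr] -> 8 lines: zvgno eefoi krgr qxkwd eyy ire uim bgfw
Hunk 4: at line 1 remove [eefoi,krgr,qxkwd] add [edims,ijp,evh] -> 8 lines: zvgno edims ijp evh eyy ire uim bgfw
Hunk 5: at line 3 remove [evh,eyy] add [nwidx] -> 7 lines: zvgno edims ijp nwidx ire uim bgfw
Hunk 6: at line 2 remove [ijp,nwidx] add [psw] -> 6 lines: zvgno edims psw ire uim bgfw
Final line count: 6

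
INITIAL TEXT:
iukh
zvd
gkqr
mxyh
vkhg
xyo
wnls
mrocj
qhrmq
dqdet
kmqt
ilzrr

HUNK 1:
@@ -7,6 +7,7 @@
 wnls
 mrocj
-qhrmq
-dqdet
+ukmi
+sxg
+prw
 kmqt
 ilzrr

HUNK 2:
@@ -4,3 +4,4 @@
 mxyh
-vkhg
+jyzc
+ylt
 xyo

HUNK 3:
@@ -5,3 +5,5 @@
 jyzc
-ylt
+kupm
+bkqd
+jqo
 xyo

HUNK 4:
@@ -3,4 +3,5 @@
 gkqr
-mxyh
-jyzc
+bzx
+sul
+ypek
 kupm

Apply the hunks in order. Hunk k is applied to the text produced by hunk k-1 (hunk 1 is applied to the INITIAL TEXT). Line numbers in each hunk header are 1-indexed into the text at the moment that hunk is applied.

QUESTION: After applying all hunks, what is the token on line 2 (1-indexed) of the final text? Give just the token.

Answer: zvd

Derivation:
Hunk 1: at line 7 remove [qhrmq,dqdet] add [ukmi,sxg,prw] -> 13 lines: iukh zvd gkqr mxyh vkhg xyo wnls mrocj ukmi sxg prw kmqt ilzrr
Hunk 2: at line 4 remove [vkhg] add [jyzc,ylt] -> 14 lines: iukh zvd gkqr mxyh jyzc ylt xyo wnls mrocj ukmi sxg prw kmqt ilzrr
Hunk 3: at line 5 remove [ylt] add [kupm,bkqd,jqo] -> 16 lines: iukh zvd gkqr mxyh jyzc kupm bkqd jqo xyo wnls mrocj ukmi sxg prw kmqt ilzrr
Hunk 4: at line 3 remove [mxyh,jyzc] add [bzx,sul,ypek] -> 17 lines: iukh zvd gkqr bzx sul ypek kupm bkqd jqo xyo wnls mrocj ukmi sxg prw kmqt ilzrr
Final line 2: zvd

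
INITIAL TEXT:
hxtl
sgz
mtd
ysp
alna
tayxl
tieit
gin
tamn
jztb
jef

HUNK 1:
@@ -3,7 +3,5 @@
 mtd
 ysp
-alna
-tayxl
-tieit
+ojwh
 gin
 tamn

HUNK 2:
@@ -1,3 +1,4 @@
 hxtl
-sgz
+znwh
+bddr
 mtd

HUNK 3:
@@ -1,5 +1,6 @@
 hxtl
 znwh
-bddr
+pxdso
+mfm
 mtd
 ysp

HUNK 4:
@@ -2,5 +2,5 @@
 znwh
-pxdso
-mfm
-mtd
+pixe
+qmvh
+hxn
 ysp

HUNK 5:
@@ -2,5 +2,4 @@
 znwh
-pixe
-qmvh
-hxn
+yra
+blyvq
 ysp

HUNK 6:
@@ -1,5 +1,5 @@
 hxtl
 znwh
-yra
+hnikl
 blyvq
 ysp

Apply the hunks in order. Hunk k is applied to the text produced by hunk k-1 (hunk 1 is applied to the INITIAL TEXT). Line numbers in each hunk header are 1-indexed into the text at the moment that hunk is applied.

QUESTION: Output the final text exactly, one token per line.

Hunk 1: at line 3 remove [alna,tayxl,tieit] add [ojwh] -> 9 lines: hxtl sgz mtd ysp ojwh gin tamn jztb jef
Hunk 2: at line 1 remove [sgz] add [znwh,bddr] -> 10 lines: hxtl znwh bddr mtd ysp ojwh gin tamn jztb jef
Hunk 3: at line 1 remove [bddr] add [pxdso,mfm] -> 11 lines: hxtl znwh pxdso mfm mtd ysp ojwh gin tamn jztb jef
Hunk 4: at line 2 remove [pxdso,mfm,mtd] add [pixe,qmvh,hxn] -> 11 lines: hxtl znwh pixe qmvh hxn ysp ojwh gin tamn jztb jef
Hunk 5: at line 2 remove [pixe,qmvh,hxn] add [yra,blyvq] -> 10 lines: hxtl znwh yra blyvq ysp ojwh gin tamn jztb jef
Hunk 6: at line 1 remove [yra] add [hnikl] -> 10 lines: hxtl znwh hnikl blyvq ysp ojwh gin tamn jztb jef

Answer: hxtl
znwh
hnikl
blyvq
ysp
ojwh
gin
tamn
jztb
jef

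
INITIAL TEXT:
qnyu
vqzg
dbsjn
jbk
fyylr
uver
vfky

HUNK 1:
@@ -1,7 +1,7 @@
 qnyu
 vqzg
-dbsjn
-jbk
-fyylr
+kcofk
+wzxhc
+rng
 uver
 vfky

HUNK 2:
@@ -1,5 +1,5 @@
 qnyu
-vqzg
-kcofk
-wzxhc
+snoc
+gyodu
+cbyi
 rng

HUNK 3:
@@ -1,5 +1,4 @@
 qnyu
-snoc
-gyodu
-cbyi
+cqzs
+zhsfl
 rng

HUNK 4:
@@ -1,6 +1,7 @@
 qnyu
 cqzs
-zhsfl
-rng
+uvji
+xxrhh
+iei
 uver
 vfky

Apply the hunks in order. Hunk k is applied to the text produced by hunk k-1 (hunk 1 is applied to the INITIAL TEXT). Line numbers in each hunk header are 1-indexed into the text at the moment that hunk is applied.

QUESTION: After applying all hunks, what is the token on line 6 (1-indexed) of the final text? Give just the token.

Hunk 1: at line 1 remove [dbsjn,jbk,fyylr] add [kcofk,wzxhc,rng] -> 7 lines: qnyu vqzg kcofk wzxhc rng uver vfky
Hunk 2: at line 1 remove [vqzg,kcofk,wzxhc] add [snoc,gyodu,cbyi] -> 7 lines: qnyu snoc gyodu cbyi rng uver vfky
Hunk 3: at line 1 remove [snoc,gyodu,cbyi] add [cqzs,zhsfl] -> 6 lines: qnyu cqzs zhsfl rng uver vfky
Hunk 4: at line 1 remove [zhsfl,rng] add [uvji,xxrhh,iei] -> 7 lines: qnyu cqzs uvji xxrhh iei uver vfky
Final line 6: uver

Answer: uver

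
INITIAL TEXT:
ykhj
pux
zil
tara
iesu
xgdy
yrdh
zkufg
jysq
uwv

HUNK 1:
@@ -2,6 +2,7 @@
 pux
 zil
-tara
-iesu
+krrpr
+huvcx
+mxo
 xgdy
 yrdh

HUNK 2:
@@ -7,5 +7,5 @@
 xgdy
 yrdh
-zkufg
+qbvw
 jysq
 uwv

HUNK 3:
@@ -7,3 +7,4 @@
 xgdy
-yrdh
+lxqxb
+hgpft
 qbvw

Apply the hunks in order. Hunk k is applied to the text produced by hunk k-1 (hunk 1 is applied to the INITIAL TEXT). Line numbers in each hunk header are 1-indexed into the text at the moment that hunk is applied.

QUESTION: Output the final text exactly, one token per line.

Answer: ykhj
pux
zil
krrpr
huvcx
mxo
xgdy
lxqxb
hgpft
qbvw
jysq
uwv

Derivation:
Hunk 1: at line 2 remove [tara,iesu] add [krrpr,huvcx,mxo] -> 11 lines: ykhj pux zil krrpr huvcx mxo xgdy yrdh zkufg jysq uwv
Hunk 2: at line 7 remove [zkufg] add [qbvw] -> 11 lines: ykhj pux zil krrpr huvcx mxo xgdy yrdh qbvw jysq uwv
Hunk 3: at line 7 remove [yrdh] add [lxqxb,hgpft] -> 12 lines: ykhj pux zil krrpr huvcx mxo xgdy lxqxb hgpft qbvw jysq uwv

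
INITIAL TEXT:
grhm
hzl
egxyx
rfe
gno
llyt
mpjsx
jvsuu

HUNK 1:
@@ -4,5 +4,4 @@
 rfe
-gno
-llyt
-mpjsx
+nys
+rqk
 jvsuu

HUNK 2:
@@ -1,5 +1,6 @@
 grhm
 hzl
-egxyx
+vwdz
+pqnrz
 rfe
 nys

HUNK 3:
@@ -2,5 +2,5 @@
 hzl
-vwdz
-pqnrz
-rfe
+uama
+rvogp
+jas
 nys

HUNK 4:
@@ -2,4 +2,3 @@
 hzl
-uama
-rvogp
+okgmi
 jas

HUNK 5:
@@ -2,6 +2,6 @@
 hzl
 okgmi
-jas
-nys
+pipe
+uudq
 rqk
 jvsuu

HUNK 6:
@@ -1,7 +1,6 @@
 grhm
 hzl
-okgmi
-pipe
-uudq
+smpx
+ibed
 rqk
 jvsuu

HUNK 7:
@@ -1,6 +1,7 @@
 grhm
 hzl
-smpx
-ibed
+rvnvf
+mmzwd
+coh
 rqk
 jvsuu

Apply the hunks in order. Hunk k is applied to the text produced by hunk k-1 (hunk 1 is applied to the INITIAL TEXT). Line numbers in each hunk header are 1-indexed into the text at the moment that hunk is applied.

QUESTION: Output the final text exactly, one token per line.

Answer: grhm
hzl
rvnvf
mmzwd
coh
rqk
jvsuu

Derivation:
Hunk 1: at line 4 remove [gno,llyt,mpjsx] add [nys,rqk] -> 7 lines: grhm hzl egxyx rfe nys rqk jvsuu
Hunk 2: at line 1 remove [egxyx] add [vwdz,pqnrz] -> 8 lines: grhm hzl vwdz pqnrz rfe nys rqk jvsuu
Hunk 3: at line 2 remove [vwdz,pqnrz,rfe] add [uama,rvogp,jas] -> 8 lines: grhm hzl uama rvogp jas nys rqk jvsuu
Hunk 4: at line 2 remove [uama,rvogp] add [okgmi] -> 7 lines: grhm hzl okgmi jas nys rqk jvsuu
Hunk 5: at line 2 remove [jas,nys] add [pipe,uudq] -> 7 lines: grhm hzl okgmi pipe uudq rqk jvsuu
Hunk 6: at line 1 remove [okgmi,pipe,uudq] add [smpx,ibed] -> 6 lines: grhm hzl smpx ibed rqk jvsuu
Hunk 7: at line 1 remove [smpx,ibed] add [rvnvf,mmzwd,coh] -> 7 lines: grhm hzl rvnvf mmzwd coh rqk jvsuu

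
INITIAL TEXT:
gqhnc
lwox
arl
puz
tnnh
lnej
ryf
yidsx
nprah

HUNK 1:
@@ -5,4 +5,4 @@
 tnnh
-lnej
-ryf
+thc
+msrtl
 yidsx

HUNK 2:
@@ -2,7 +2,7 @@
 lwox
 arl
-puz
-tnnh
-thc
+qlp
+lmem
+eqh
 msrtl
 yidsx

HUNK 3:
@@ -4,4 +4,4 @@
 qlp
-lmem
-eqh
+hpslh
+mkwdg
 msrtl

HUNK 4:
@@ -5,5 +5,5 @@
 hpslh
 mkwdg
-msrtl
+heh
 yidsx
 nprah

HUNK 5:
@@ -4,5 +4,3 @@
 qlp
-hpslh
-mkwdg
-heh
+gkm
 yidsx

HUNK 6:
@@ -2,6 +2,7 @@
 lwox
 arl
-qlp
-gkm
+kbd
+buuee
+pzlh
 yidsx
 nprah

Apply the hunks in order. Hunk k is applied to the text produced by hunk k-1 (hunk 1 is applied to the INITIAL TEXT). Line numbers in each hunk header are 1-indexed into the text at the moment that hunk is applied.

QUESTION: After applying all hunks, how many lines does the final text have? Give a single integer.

Answer: 8

Derivation:
Hunk 1: at line 5 remove [lnej,ryf] add [thc,msrtl] -> 9 lines: gqhnc lwox arl puz tnnh thc msrtl yidsx nprah
Hunk 2: at line 2 remove [puz,tnnh,thc] add [qlp,lmem,eqh] -> 9 lines: gqhnc lwox arl qlp lmem eqh msrtl yidsx nprah
Hunk 3: at line 4 remove [lmem,eqh] add [hpslh,mkwdg] -> 9 lines: gqhnc lwox arl qlp hpslh mkwdg msrtl yidsx nprah
Hunk 4: at line 5 remove [msrtl] add [heh] -> 9 lines: gqhnc lwox arl qlp hpslh mkwdg heh yidsx nprah
Hunk 5: at line 4 remove [hpslh,mkwdg,heh] add [gkm] -> 7 lines: gqhnc lwox arl qlp gkm yidsx nprah
Hunk 6: at line 2 remove [qlp,gkm] add [kbd,buuee,pzlh] -> 8 lines: gqhnc lwox arl kbd buuee pzlh yidsx nprah
Final line count: 8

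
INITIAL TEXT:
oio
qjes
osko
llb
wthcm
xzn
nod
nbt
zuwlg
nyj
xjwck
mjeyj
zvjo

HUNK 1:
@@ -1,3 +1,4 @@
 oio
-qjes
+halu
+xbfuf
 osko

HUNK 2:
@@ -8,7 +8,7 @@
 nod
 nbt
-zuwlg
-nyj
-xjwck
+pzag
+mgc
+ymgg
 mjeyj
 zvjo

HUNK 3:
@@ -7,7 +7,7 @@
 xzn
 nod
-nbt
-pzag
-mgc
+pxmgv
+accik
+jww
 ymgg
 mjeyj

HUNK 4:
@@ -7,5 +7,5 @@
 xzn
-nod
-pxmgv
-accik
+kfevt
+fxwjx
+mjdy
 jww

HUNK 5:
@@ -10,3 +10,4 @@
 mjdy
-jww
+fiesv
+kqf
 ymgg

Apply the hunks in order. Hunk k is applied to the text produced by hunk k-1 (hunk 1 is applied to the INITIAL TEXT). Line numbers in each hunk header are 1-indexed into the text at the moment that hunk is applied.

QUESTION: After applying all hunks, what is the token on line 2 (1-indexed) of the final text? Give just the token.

Hunk 1: at line 1 remove [qjes] add [halu,xbfuf] -> 14 lines: oio halu xbfuf osko llb wthcm xzn nod nbt zuwlg nyj xjwck mjeyj zvjo
Hunk 2: at line 8 remove [zuwlg,nyj,xjwck] add [pzag,mgc,ymgg] -> 14 lines: oio halu xbfuf osko llb wthcm xzn nod nbt pzag mgc ymgg mjeyj zvjo
Hunk 3: at line 7 remove [nbt,pzag,mgc] add [pxmgv,accik,jww] -> 14 lines: oio halu xbfuf osko llb wthcm xzn nod pxmgv accik jww ymgg mjeyj zvjo
Hunk 4: at line 7 remove [nod,pxmgv,accik] add [kfevt,fxwjx,mjdy] -> 14 lines: oio halu xbfuf osko llb wthcm xzn kfevt fxwjx mjdy jww ymgg mjeyj zvjo
Hunk 5: at line 10 remove [jww] add [fiesv,kqf] -> 15 lines: oio halu xbfuf osko llb wthcm xzn kfevt fxwjx mjdy fiesv kqf ymgg mjeyj zvjo
Final line 2: halu

Answer: halu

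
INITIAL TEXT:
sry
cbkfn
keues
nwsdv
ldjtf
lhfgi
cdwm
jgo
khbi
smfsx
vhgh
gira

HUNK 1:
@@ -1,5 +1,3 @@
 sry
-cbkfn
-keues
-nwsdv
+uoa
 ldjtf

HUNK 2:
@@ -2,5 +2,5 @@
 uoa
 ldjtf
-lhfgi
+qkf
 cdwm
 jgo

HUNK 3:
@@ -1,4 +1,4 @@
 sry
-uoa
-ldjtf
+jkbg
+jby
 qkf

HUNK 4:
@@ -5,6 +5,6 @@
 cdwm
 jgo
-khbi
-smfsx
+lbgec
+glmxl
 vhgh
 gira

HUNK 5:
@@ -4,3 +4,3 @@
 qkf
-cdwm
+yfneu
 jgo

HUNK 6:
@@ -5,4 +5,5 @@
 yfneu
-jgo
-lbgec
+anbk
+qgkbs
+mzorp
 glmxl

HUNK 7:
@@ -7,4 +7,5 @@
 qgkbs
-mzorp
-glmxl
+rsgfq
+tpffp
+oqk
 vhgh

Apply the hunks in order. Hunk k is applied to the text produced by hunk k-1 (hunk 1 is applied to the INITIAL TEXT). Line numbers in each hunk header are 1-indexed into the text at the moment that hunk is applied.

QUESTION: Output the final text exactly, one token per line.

Hunk 1: at line 1 remove [cbkfn,keues,nwsdv] add [uoa] -> 10 lines: sry uoa ldjtf lhfgi cdwm jgo khbi smfsx vhgh gira
Hunk 2: at line 2 remove [lhfgi] add [qkf] -> 10 lines: sry uoa ldjtf qkf cdwm jgo khbi smfsx vhgh gira
Hunk 3: at line 1 remove [uoa,ldjtf] add [jkbg,jby] -> 10 lines: sry jkbg jby qkf cdwm jgo khbi smfsx vhgh gira
Hunk 4: at line 5 remove [khbi,smfsx] add [lbgec,glmxl] -> 10 lines: sry jkbg jby qkf cdwm jgo lbgec glmxl vhgh gira
Hunk 5: at line 4 remove [cdwm] add [yfneu] -> 10 lines: sry jkbg jby qkf yfneu jgo lbgec glmxl vhgh gira
Hunk 6: at line 5 remove [jgo,lbgec] add [anbk,qgkbs,mzorp] -> 11 lines: sry jkbg jby qkf yfneu anbk qgkbs mzorp glmxl vhgh gira
Hunk 7: at line 7 remove [mzorp,glmxl] add [rsgfq,tpffp,oqk] -> 12 lines: sry jkbg jby qkf yfneu anbk qgkbs rsgfq tpffp oqk vhgh gira

Answer: sry
jkbg
jby
qkf
yfneu
anbk
qgkbs
rsgfq
tpffp
oqk
vhgh
gira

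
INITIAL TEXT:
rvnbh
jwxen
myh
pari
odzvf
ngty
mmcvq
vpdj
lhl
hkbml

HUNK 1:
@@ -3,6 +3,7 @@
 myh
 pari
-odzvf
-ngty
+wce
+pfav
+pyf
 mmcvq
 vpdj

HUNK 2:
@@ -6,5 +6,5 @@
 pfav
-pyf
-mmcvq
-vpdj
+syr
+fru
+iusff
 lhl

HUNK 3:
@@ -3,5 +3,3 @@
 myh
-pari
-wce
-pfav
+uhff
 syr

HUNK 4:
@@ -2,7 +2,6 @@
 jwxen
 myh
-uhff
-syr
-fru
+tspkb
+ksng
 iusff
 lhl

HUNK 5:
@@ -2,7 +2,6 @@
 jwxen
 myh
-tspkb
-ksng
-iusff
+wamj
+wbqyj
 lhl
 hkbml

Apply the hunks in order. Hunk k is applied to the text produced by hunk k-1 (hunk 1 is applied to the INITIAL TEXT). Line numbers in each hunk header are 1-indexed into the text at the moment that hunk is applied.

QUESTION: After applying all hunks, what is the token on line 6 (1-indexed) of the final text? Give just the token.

Hunk 1: at line 3 remove [odzvf,ngty] add [wce,pfav,pyf] -> 11 lines: rvnbh jwxen myh pari wce pfav pyf mmcvq vpdj lhl hkbml
Hunk 2: at line 6 remove [pyf,mmcvq,vpdj] add [syr,fru,iusff] -> 11 lines: rvnbh jwxen myh pari wce pfav syr fru iusff lhl hkbml
Hunk 3: at line 3 remove [pari,wce,pfav] add [uhff] -> 9 lines: rvnbh jwxen myh uhff syr fru iusff lhl hkbml
Hunk 4: at line 2 remove [uhff,syr,fru] add [tspkb,ksng] -> 8 lines: rvnbh jwxen myh tspkb ksng iusff lhl hkbml
Hunk 5: at line 2 remove [tspkb,ksng,iusff] add [wamj,wbqyj] -> 7 lines: rvnbh jwxen myh wamj wbqyj lhl hkbml
Final line 6: lhl

Answer: lhl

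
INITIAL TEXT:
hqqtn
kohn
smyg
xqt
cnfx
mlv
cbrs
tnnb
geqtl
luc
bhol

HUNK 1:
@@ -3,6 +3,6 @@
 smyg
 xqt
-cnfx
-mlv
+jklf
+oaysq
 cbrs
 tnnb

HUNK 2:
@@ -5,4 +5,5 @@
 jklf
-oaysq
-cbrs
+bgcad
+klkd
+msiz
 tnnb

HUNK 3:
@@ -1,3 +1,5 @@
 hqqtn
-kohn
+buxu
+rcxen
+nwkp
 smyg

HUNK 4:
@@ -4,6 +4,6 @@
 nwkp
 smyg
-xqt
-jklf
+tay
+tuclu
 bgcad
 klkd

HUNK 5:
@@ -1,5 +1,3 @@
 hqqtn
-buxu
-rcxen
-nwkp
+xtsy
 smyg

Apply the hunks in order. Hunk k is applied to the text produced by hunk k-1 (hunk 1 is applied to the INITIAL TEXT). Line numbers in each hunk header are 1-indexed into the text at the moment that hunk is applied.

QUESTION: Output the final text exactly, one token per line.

Answer: hqqtn
xtsy
smyg
tay
tuclu
bgcad
klkd
msiz
tnnb
geqtl
luc
bhol

Derivation:
Hunk 1: at line 3 remove [cnfx,mlv] add [jklf,oaysq] -> 11 lines: hqqtn kohn smyg xqt jklf oaysq cbrs tnnb geqtl luc bhol
Hunk 2: at line 5 remove [oaysq,cbrs] add [bgcad,klkd,msiz] -> 12 lines: hqqtn kohn smyg xqt jklf bgcad klkd msiz tnnb geqtl luc bhol
Hunk 3: at line 1 remove [kohn] add [buxu,rcxen,nwkp] -> 14 lines: hqqtn buxu rcxen nwkp smyg xqt jklf bgcad klkd msiz tnnb geqtl luc bhol
Hunk 4: at line 4 remove [xqt,jklf] add [tay,tuclu] -> 14 lines: hqqtn buxu rcxen nwkp smyg tay tuclu bgcad klkd msiz tnnb geqtl luc bhol
Hunk 5: at line 1 remove [buxu,rcxen,nwkp] add [xtsy] -> 12 lines: hqqtn xtsy smyg tay tuclu bgcad klkd msiz tnnb geqtl luc bhol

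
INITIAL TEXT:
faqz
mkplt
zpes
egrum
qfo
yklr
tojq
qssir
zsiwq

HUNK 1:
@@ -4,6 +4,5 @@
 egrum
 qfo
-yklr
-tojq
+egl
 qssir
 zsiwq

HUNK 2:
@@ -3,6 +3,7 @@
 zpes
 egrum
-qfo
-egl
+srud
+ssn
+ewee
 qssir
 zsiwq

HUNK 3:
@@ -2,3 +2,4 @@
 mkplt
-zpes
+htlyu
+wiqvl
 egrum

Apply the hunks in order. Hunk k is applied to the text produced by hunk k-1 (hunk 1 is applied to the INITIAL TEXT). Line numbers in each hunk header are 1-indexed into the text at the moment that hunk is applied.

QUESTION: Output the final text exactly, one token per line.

Answer: faqz
mkplt
htlyu
wiqvl
egrum
srud
ssn
ewee
qssir
zsiwq

Derivation:
Hunk 1: at line 4 remove [yklr,tojq] add [egl] -> 8 lines: faqz mkplt zpes egrum qfo egl qssir zsiwq
Hunk 2: at line 3 remove [qfo,egl] add [srud,ssn,ewee] -> 9 lines: faqz mkplt zpes egrum srud ssn ewee qssir zsiwq
Hunk 3: at line 2 remove [zpes] add [htlyu,wiqvl] -> 10 lines: faqz mkplt htlyu wiqvl egrum srud ssn ewee qssir zsiwq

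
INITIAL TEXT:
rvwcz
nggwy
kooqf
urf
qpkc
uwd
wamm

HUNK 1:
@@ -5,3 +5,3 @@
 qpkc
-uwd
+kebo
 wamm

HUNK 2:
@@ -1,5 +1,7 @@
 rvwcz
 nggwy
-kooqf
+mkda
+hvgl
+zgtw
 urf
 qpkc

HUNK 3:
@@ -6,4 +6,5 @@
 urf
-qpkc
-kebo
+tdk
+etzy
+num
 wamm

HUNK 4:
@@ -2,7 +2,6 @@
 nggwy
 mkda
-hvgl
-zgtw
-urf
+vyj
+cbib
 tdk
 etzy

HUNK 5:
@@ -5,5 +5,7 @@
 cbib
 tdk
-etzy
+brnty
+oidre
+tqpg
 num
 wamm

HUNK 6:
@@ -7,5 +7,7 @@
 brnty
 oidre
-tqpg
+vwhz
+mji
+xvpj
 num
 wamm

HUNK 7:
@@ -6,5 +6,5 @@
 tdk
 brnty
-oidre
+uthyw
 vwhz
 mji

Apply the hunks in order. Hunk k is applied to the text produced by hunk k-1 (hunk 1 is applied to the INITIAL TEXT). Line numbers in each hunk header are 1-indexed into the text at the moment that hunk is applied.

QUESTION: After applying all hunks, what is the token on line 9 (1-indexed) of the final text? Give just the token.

Hunk 1: at line 5 remove [uwd] add [kebo] -> 7 lines: rvwcz nggwy kooqf urf qpkc kebo wamm
Hunk 2: at line 1 remove [kooqf] add [mkda,hvgl,zgtw] -> 9 lines: rvwcz nggwy mkda hvgl zgtw urf qpkc kebo wamm
Hunk 3: at line 6 remove [qpkc,kebo] add [tdk,etzy,num] -> 10 lines: rvwcz nggwy mkda hvgl zgtw urf tdk etzy num wamm
Hunk 4: at line 2 remove [hvgl,zgtw,urf] add [vyj,cbib] -> 9 lines: rvwcz nggwy mkda vyj cbib tdk etzy num wamm
Hunk 5: at line 5 remove [etzy] add [brnty,oidre,tqpg] -> 11 lines: rvwcz nggwy mkda vyj cbib tdk brnty oidre tqpg num wamm
Hunk 6: at line 7 remove [tqpg] add [vwhz,mji,xvpj] -> 13 lines: rvwcz nggwy mkda vyj cbib tdk brnty oidre vwhz mji xvpj num wamm
Hunk 7: at line 6 remove [oidre] add [uthyw] -> 13 lines: rvwcz nggwy mkda vyj cbib tdk brnty uthyw vwhz mji xvpj num wamm
Final line 9: vwhz

Answer: vwhz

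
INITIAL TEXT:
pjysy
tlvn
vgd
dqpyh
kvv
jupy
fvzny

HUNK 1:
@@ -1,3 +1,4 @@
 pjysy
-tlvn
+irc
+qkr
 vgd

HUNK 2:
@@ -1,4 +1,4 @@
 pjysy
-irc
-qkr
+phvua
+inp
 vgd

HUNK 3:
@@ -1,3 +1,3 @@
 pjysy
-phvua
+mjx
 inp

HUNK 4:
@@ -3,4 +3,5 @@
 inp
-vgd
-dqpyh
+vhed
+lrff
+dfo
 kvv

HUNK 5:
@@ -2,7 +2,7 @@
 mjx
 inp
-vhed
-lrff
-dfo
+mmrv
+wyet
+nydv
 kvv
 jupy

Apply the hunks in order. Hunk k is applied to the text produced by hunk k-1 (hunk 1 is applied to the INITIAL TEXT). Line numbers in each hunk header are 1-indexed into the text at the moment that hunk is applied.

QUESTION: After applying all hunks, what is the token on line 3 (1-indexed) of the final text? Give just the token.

Hunk 1: at line 1 remove [tlvn] add [irc,qkr] -> 8 lines: pjysy irc qkr vgd dqpyh kvv jupy fvzny
Hunk 2: at line 1 remove [irc,qkr] add [phvua,inp] -> 8 lines: pjysy phvua inp vgd dqpyh kvv jupy fvzny
Hunk 3: at line 1 remove [phvua] add [mjx] -> 8 lines: pjysy mjx inp vgd dqpyh kvv jupy fvzny
Hunk 4: at line 3 remove [vgd,dqpyh] add [vhed,lrff,dfo] -> 9 lines: pjysy mjx inp vhed lrff dfo kvv jupy fvzny
Hunk 5: at line 2 remove [vhed,lrff,dfo] add [mmrv,wyet,nydv] -> 9 lines: pjysy mjx inp mmrv wyet nydv kvv jupy fvzny
Final line 3: inp

Answer: inp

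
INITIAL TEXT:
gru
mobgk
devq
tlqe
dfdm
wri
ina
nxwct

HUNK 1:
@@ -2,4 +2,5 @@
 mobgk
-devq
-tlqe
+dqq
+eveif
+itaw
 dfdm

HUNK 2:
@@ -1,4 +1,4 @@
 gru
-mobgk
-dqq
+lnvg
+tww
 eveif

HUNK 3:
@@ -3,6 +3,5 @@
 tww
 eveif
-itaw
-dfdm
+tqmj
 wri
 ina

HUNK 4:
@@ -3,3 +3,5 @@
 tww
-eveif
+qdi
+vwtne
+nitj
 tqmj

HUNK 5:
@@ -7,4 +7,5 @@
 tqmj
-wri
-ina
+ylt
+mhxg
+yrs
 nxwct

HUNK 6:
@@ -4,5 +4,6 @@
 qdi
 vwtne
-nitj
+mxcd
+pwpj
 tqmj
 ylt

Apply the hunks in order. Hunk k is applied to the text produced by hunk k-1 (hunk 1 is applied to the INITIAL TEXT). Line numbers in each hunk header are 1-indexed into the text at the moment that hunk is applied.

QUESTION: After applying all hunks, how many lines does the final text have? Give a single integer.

Hunk 1: at line 2 remove [devq,tlqe] add [dqq,eveif,itaw] -> 9 lines: gru mobgk dqq eveif itaw dfdm wri ina nxwct
Hunk 2: at line 1 remove [mobgk,dqq] add [lnvg,tww] -> 9 lines: gru lnvg tww eveif itaw dfdm wri ina nxwct
Hunk 3: at line 3 remove [itaw,dfdm] add [tqmj] -> 8 lines: gru lnvg tww eveif tqmj wri ina nxwct
Hunk 4: at line 3 remove [eveif] add [qdi,vwtne,nitj] -> 10 lines: gru lnvg tww qdi vwtne nitj tqmj wri ina nxwct
Hunk 5: at line 7 remove [wri,ina] add [ylt,mhxg,yrs] -> 11 lines: gru lnvg tww qdi vwtne nitj tqmj ylt mhxg yrs nxwct
Hunk 6: at line 4 remove [nitj] add [mxcd,pwpj] -> 12 lines: gru lnvg tww qdi vwtne mxcd pwpj tqmj ylt mhxg yrs nxwct
Final line count: 12

Answer: 12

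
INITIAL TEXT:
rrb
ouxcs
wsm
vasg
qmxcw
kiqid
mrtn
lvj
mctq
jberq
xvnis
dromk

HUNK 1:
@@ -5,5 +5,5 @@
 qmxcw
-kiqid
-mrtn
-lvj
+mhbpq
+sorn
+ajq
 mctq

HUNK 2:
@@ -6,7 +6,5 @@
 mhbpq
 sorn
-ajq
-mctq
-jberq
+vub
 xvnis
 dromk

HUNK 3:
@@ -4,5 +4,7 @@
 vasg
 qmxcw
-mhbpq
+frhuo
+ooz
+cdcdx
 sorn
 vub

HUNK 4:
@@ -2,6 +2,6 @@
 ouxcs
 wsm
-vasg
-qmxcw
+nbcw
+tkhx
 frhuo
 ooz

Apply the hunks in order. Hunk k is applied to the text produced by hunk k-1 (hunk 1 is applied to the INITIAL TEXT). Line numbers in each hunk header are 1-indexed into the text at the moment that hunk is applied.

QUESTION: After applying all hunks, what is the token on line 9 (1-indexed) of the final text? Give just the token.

Hunk 1: at line 5 remove [kiqid,mrtn,lvj] add [mhbpq,sorn,ajq] -> 12 lines: rrb ouxcs wsm vasg qmxcw mhbpq sorn ajq mctq jberq xvnis dromk
Hunk 2: at line 6 remove [ajq,mctq,jberq] add [vub] -> 10 lines: rrb ouxcs wsm vasg qmxcw mhbpq sorn vub xvnis dromk
Hunk 3: at line 4 remove [mhbpq] add [frhuo,ooz,cdcdx] -> 12 lines: rrb ouxcs wsm vasg qmxcw frhuo ooz cdcdx sorn vub xvnis dromk
Hunk 4: at line 2 remove [vasg,qmxcw] add [nbcw,tkhx] -> 12 lines: rrb ouxcs wsm nbcw tkhx frhuo ooz cdcdx sorn vub xvnis dromk
Final line 9: sorn

Answer: sorn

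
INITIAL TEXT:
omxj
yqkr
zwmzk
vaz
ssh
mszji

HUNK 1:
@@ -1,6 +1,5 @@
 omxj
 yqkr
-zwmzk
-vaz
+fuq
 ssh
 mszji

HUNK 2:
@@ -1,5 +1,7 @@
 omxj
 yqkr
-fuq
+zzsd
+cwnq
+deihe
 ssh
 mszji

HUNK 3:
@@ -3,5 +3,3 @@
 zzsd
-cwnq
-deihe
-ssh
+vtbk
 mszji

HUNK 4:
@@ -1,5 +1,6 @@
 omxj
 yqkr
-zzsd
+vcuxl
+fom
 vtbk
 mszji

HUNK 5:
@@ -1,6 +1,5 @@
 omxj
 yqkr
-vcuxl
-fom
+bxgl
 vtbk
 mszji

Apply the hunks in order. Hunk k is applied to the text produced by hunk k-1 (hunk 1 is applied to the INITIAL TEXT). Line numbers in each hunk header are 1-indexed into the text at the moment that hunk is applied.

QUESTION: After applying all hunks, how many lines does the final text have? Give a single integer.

Answer: 5

Derivation:
Hunk 1: at line 1 remove [zwmzk,vaz] add [fuq] -> 5 lines: omxj yqkr fuq ssh mszji
Hunk 2: at line 1 remove [fuq] add [zzsd,cwnq,deihe] -> 7 lines: omxj yqkr zzsd cwnq deihe ssh mszji
Hunk 3: at line 3 remove [cwnq,deihe,ssh] add [vtbk] -> 5 lines: omxj yqkr zzsd vtbk mszji
Hunk 4: at line 1 remove [zzsd] add [vcuxl,fom] -> 6 lines: omxj yqkr vcuxl fom vtbk mszji
Hunk 5: at line 1 remove [vcuxl,fom] add [bxgl] -> 5 lines: omxj yqkr bxgl vtbk mszji
Final line count: 5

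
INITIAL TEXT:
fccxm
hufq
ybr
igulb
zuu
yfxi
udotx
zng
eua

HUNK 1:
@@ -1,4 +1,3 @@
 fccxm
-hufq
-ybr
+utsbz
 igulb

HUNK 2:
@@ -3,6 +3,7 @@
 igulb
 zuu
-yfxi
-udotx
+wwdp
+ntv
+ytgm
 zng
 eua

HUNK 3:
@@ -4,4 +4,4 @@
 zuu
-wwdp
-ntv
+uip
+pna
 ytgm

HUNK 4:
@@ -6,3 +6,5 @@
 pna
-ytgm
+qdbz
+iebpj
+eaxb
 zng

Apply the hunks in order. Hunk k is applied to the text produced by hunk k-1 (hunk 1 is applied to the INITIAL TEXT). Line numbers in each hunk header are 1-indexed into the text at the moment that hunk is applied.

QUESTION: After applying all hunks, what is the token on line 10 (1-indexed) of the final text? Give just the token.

Hunk 1: at line 1 remove [hufq,ybr] add [utsbz] -> 8 lines: fccxm utsbz igulb zuu yfxi udotx zng eua
Hunk 2: at line 3 remove [yfxi,udotx] add [wwdp,ntv,ytgm] -> 9 lines: fccxm utsbz igulb zuu wwdp ntv ytgm zng eua
Hunk 3: at line 4 remove [wwdp,ntv] add [uip,pna] -> 9 lines: fccxm utsbz igulb zuu uip pna ytgm zng eua
Hunk 4: at line 6 remove [ytgm] add [qdbz,iebpj,eaxb] -> 11 lines: fccxm utsbz igulb zuu uip pna qdbz iebpj eaxb zng eua
Final line 10: zng

Answer: zng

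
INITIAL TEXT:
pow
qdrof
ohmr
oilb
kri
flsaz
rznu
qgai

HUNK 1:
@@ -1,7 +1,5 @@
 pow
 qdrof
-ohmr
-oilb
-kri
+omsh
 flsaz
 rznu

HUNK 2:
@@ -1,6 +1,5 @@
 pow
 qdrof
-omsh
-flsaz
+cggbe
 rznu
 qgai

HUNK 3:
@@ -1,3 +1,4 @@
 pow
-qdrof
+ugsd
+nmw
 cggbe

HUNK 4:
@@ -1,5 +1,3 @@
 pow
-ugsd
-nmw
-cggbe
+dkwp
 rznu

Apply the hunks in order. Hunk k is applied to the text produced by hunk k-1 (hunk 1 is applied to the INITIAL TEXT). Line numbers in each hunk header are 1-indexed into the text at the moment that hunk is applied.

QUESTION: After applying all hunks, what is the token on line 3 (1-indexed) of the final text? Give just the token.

Answer: rznu

Derivation:
Hunk 1: at line 1 remove [ohmr,oilb,kri] add [omsh] -> 6 lines: pow qdrof omsh flsaz rznu qgai
Hunk 2: at line 1 remove [omsh,flsaz] add [cggbe] -> 5 lines: pow qdrof cggbe rznu qgai
Hunk 3: at line 1 remove [qdrof] add [ugsd,nmw] -> 6 lines: pow ugsd nmw cggbe rznu qgai
Hunk 4: at line 1 remove [ugsd,nmw,cggbe] add [dkwp] -> 4 lines: pow dkwp rznu qgai
Final line 3: rznu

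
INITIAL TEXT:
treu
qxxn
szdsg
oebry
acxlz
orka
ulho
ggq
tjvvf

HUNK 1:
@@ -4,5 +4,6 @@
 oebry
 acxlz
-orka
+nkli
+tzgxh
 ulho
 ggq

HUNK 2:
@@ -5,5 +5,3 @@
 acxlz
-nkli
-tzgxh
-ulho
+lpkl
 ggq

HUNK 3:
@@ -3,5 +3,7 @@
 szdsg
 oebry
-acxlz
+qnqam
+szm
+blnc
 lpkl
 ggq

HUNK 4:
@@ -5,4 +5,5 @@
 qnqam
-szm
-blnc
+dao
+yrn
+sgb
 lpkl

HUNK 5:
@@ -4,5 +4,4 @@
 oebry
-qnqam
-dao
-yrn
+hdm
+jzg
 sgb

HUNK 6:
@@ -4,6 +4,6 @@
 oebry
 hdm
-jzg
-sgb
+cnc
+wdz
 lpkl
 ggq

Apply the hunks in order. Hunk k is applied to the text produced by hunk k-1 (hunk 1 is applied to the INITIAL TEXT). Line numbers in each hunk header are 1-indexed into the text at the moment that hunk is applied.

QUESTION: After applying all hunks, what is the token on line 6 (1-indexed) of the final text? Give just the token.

Answer: cnc

Derivation:
Hunk 1: at line 4 remove [orka] add [nkli,tzgxh] -> 10 lines: treu qxxn szdsg oebry acxlz nkli tzgxh ulho ggq tjvvf
Hunk 2: at line 5 remove [nkli,tzgxh,ulho] add [lpkl] -> 8 lines: treu qxxn szdsg oebry acxlz lpkl ggq tjvvf
Hunk 3: at line 3 remove [acxlz] add [qnqam,szm,blnc] -> 10 lines: treu qxxn szdsg oebry qnqam szm blnc lpkl ggq tjvvf
Hunk 4: at line 5 remove [szm,blnc] add [dao,yrn,sgb] -> 11 lines: treu qxxn szdsg oebry qnqam dao yrn sgb lpkl ggq tjvvf
Hunk 5: at line 4 remove [qnqam,dao,yrn] add [hdm,jzg] -> 10 lines: treu qxxn szdsg oebry hdm jzg sgb lpkl ggq tjvvf
Hunk 6: at line 4 remove [jzg,sgb] add [cnc,wdz] -> 10 lines: treu qxxn szdsg oebry hdm cnc wdz lpkl ggq tjvvf
Final line 6: cnc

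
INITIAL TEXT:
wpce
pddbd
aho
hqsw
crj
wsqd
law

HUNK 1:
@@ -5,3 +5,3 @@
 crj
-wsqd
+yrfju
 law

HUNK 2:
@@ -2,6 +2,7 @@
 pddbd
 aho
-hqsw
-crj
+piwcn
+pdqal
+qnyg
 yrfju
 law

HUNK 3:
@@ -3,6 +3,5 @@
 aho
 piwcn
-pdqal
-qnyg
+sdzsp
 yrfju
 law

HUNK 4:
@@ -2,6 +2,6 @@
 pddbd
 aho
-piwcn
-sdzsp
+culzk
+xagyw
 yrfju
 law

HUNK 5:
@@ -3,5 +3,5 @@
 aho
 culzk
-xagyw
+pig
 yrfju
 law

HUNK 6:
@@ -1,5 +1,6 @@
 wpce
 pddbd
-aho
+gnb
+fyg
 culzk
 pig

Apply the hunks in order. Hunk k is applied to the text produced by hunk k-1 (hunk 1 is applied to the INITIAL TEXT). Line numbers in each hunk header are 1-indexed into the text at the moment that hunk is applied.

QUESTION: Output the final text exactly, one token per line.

Hunk 1: at line 5 remove [wsqd] add [yrfju] -> 7 lines: wpce pddbd aho hqsw crj yrfju law
Hunk 2: at line 2 remove [hqsw,crj] add [piwcn,pdqal,qnyg] -> 8 lines: wpce pddbd aho piwcn pdqal qnyg yrfju law
Hunk 3: at line 3 remove [pdqal,qnyg] add [sdzsp] -> 7 lines: wpce pddbd aho piwcn sdzsp yrfju law
Hunk 4: at line 2 remove [piwcn,sdzsp] add [culzk,xagyw] -> 7 lines: wpce pddbd aho culzk xagyw yrfju law
Hunk 5: at line 3 remove [xagyw] add [pig] -> 7 lines: wpce pddbd aho culzk pig yrfju law
Hunk 6: at line 1 remove [aho] add [gnb,fyg] -> 8 lines: wpce pddbd gnb fyg culzk pig yrfju law

Answer: wpce
pddbd
gnb
fyg
culzk
pig
yrfju
law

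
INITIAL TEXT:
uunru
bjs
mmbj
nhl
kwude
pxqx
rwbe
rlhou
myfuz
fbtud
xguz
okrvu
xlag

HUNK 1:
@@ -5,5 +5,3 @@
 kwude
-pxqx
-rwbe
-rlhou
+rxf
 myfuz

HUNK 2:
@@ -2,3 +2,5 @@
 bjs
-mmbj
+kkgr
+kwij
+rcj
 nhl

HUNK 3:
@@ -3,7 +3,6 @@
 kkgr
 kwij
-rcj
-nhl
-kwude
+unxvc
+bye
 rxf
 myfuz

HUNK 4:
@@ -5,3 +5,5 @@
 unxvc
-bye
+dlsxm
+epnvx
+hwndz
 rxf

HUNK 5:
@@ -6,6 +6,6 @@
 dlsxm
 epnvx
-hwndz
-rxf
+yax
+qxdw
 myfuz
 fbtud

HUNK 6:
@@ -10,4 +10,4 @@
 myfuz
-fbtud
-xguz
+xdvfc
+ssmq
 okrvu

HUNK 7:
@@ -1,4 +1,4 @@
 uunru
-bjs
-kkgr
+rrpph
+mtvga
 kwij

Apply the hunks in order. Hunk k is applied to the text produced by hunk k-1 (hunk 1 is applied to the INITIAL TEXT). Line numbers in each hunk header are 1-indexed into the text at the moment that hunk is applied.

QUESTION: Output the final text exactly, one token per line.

Answer: uunru
rrpph
mtvga
kwij
unxvc
dlsxm
epnvx
yax
qxdw
myfuz
xdvfc
ssmq
okrvu
xlag

Derivation:
Hunk 1: at line 5 remove [pxqx,rwbe,rlhou] add [rxf] -> 11 lines: uunru bjs mmbj nhl kwude rxf myfuz fbtud xguz okrvu xlag
Hunk 2: at line 2 remove [mmbj] add [kkgr,kwij,rcj] -> 13 lines: uunru bjs kkgr kwij rcj nhl kwude rxf myfuz fbtud xguz okrvu xlag
Hunk 3: at line 3 remove [rcj,nhl,kwude] add [unxvc,bye] -> 12 lines: uunru bjs kkgr kwij unxvc bye rxf myfuz fbtud xguz okrvu xlag
Hunk 4: at line 5 remove [bye] add [dlsxm,epnvx,hwndz] -> 14 lines: uunru bjs kkgr kwij unxvc dlsxm epnvx hwndz rxf myfuz fbtud xguz okrvu xlag
Hunk 5: at line 6 remove [hwndz,rxf] add [yax,qxdw] -> 14 lines: uunru bjs kkgr kwij unxvc dlsxm epnvx yax qxdw myfuz fbtud xguz okrvu xlag
Hunk 6: at line 10 remove [fbtud,xguz] add [xdvfc,ssmq] -> 14 lines: uunru bjs kkgr kwij unxvc dlsxm epnvx yax qxdw myfuz xdvfc ssmq okrvu xlag
Hunk 7: at line 1 remove [bjs,kkgr] add [rrpph,mtvga] -> 14 lines: uunru rrpph mtvga kwij unxvc dlsxm epnvx yax qxdw myfuz xdvfc ssmq okrvu xlag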